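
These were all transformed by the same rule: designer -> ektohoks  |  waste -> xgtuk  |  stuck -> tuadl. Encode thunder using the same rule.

uiaoeks

The shift depends on letter class: consonant d→e is +1, but vowel e→k is +6. Vowels shift forward by 6 and consonants shift forward by 1.
On thunder: t(cons)+1=u, h(cons)+1=i, u(vowel)+6=a, n(cons)+1=o, d(cons)+1=e, e(vowel)+6=k, r(cons)+1=s.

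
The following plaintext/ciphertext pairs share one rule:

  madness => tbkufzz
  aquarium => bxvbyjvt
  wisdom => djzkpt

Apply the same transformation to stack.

zabjr

The shift depends on letter class: consonant m→t is +7, but vowel a→b is +1. The rule splits by letter class: vowels +1, consonants +7.
On stack: s(cons)+7=z, t(cons)+7=a, a(vowel)+1=b, c(cons)+7=j, k(cons)+7=r.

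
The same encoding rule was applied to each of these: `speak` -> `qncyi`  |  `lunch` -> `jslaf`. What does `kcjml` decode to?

melon

Compare letters: s→q is +24, p→n is +24, e→c is +24 — a constant shift. Each letter is shifted forward by 24 in the alphabet (a Caesar shift of +24).
Decoding kcjml: k−24=m, c−24=e, j−24=l, m−24=o, l−24=n.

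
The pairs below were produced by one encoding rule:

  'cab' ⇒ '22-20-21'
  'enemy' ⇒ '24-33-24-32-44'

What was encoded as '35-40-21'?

pub

c is letter #3 and maps to 22: an offset of 19. The number is (letter's place in the alphabet, a=1) + 19.
Undoing it on 35-40-21: 35→(35−19)÷1=16=p, 40→(40−19)÷1=21=u, 21→(21−19)÷1=2=b.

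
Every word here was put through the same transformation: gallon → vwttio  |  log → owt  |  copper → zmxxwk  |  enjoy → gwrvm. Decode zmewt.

Read the word backwards and shift each letter +8.
Undoing it on zmewt: shift back: z−8=r, m−8=e, e−8=w, w−8=o, t−8=l → rewol; then reverse → lower.

lower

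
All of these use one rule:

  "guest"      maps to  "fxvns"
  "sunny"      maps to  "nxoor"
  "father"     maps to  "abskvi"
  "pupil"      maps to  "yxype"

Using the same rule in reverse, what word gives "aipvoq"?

friend

g(6)→f(5) and u(20)→x(23) fit y≡5x+1 (mod 26); the inverse of 5 mod 26 is 21. Each letter's alphabet position (a=0..z=25) is mapped through 5·x+1 mod 26 — an affine cipher.
Decoding aipvoq: a(0)→21·(0−1)≡5=f; i(8)→21·(8−1)≡17=r; p(15)→21·(15−1)≡8=i; v(21)→21·(21−1)≡4=e; o(14)→21·(14−1)≡13=n; q(16)→21·(16−1)≡3=d (all mod 26).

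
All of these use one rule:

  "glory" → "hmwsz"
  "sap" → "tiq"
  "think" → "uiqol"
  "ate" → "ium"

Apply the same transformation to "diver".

eqwms

The shift depends on letter class: consonant g→h is +1, but vowel o→w is +8. Vowels shift forward by 8 and consonants shift forward by 1.
Applying it to diver: d(cons)+1=e, i(vowel)+8=q, v(cons)+1=w, e(vowel)+8=m, r(cons)+1=s.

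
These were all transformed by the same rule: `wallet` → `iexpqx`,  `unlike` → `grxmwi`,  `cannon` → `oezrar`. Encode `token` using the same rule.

Shifts by position in wallet: pos 0: w→i (+12), pos 1: a→e (+4), pos 2: l→x (+12), pos 3: l→p (+4) — repeating every 2. It's a Vigenère-style cipher with numeric key [12,4]: position i shifts by key[i mod 2].
For token: t+12=f, o+4=s, k+12=w, e+4=i, n+12=z.

fswiz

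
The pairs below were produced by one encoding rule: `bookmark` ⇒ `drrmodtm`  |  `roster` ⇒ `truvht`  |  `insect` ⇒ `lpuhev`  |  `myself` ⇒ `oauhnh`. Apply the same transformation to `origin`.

rtlilp

Two shifts are in play — +3 for a/e/i/o/u, +2 for every other letter.
On origin: o(vowel)+3=r, r(cons)+2=t, i(vowel)+3=l, g(cons)+2=i, i(vowel)+3=l, n(cons)+2=p.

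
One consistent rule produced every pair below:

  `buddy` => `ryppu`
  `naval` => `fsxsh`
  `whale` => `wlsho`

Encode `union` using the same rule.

yfkef

Each letter's alphabet position (a=0..z=25) is mapped through 25·x+18 mod 26 — an affine cipher.
On union: u(20)→25·20+18≡24=y; n(13)→25·13+18≡5=f; i(8)→25·8+18≡10=k; o(14)→25·14+18≡4=e; n(13)→25·13+18≡5=f (all mod 26).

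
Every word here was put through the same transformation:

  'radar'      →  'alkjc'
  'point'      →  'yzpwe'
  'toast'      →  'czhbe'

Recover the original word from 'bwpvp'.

The shifts repeat in a cycle of length 3: positions 0,1,… shift by +9, +11, +7, then the pattern repeats.
Undoing it on bwpvp: b−9=s, w−11=l, p−7=i, v−9=m, p−11=e.

slime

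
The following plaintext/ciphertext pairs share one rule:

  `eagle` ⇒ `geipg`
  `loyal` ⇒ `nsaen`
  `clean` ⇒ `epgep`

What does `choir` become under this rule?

The shifts repeat in a cycle of length 2: positions 0,1,… shift by +2, +4, then the pattern repeats.
Applying it to choir: c+2=e, h+4=l, o+2=q, i+4=m, r+2=t.

elqmt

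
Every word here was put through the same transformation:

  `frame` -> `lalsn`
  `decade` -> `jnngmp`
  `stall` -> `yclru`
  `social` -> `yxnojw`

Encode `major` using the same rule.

sjuua

Shifts by position in frame: pos 0: f→l (+6), pos 1: r→a (+9), pos 2: a→l (+11), pos 3: m→s (+6), pos 4: e→n (+9) — repeating every 3. A repeating key of period 3 is used — shifts +6, +9, +11 over and over.
For major: m+6=s, a+9=j, j+11=u, o+6=u, r+9=a.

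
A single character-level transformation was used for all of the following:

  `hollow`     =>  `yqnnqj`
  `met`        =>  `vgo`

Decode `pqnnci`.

gallon

The output letters match the input read backwards, each shifted +2: hollow reversed is wolloh. Two steps: reverse the string, then apply a Caesar shift of +2.
Decoding pqnnci: shift back: p−2=n, q−2=o, n−2=l, n−2=l, c−2=a, i−2=g → nollag; then reverse → gallon.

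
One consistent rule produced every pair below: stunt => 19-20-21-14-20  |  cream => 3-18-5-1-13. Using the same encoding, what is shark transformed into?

19-8-1-18-11

s is letter #19 and maps to 19: an offset of 0. Letters become their 1-indexed alphabet positions: a=1 … z=26.
Applying it to shark: s=19→19, h=8→8, a=1→1, r=18→18, k=11→11.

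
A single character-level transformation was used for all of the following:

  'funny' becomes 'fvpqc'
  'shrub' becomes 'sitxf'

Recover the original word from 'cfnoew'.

In funny: f→f is +0, u→v is +1, n→p is +2, n→q is +3 — the shift increases by 1 each position. Each letter shifts forward by its position index (0, 1, 2, …) — the shift grows by one for each successive letter.
Decoding cfnoew: c−0=c, f−1=e, n−2=l, o−3=l, e−4=a, w−5=r.

cellar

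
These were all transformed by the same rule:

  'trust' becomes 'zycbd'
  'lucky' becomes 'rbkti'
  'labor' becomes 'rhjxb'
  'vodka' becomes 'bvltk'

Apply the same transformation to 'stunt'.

In trust: t→z is +6, r→y is +7, u→c is +8, s→b is +9 — the shift increases by 1 each position. Each letter shifts forward by (position + 6), i.e. 6, 7, 8, … — the shift grows by one for each successive letter.
For stunt: s+6=y, t+7=a, u+8=c, n+9=w, t+10=d.

yacwd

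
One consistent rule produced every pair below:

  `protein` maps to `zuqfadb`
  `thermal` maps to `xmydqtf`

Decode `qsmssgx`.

luggage

The word is reversed, then every letter is shifted forward by 12.
Undoing it on qsmssgx: shift back: q−12=e, s−12=g, m−12=a, s−12=g, s−12=g, g−12=u, x−12=l → egaggul; then reverse → luggage.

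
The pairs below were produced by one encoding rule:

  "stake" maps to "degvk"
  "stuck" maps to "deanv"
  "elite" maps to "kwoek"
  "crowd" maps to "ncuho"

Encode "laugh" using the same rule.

wgars

The shift depends on letter class: consonant s→d is +11, but vowel a→g is +6. The rule splits by letter class: vowels +6, consonants +11.
Applying it to laugh: l(cons)+11=w, a(vowel)+6=g, u(vowel)+6=a, g(cons)+11=r, h(cons)+11=s.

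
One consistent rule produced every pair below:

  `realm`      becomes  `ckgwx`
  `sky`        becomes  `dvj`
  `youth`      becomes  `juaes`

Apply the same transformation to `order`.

The shift depends on letter class: consonant r→c is +11, but vowel e→k is +6. Vowels shift forward by 6 and consonants shift forward by 11.
For order: o(vowel)+6=u, r(cons)+11=c, d(cons)+11=o, e(vowel)+6=k, r(cons)+11=c.

ucokc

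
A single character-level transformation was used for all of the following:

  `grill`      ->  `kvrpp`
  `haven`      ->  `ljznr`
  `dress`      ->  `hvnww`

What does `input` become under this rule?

The rule splits by letter class: vowels +9, consonants +4.
On input: i(vowel)+9=r, n(cons)+4=r, p(cons)+4=t, u(vowel)+9=d, t(cons)+4=x.

rrtdx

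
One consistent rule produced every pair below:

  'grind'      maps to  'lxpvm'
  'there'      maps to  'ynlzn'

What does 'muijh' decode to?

hobby

Letter i (0-indexed) is shifted by i+5, so successive shifts are 5, 6, 7, ….
Reversing it on muijh: m−5=h, u−6=o, i−7=b, j−8=b, h−9=y.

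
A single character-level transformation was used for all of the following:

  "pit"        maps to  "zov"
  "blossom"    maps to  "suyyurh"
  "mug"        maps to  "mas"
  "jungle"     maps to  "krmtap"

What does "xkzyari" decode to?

cluster

The output letters match the input read backwards, each shifted +6: pit reversed is tip. Two steps: reverse the string, then apply a Caesar shift of +6.
Undoing it on xkzyari: shift back: x−6=r, k−6=e, z−6=t, y−6=s, a−6=u, r−6=l, i−6=c → retsulc; then reverse → cluster.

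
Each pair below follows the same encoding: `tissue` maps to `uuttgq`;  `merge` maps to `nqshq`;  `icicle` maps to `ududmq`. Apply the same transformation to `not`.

oau

The shift depends on letter class: consonant t→u is +1, but vowel i→u is +12. Two shifts are in play — +12 for a/e/i/o/u, +1 for every other letter.
For not: n(cons)+1=o, o(vowel)+12=a, t(cons)+1=u.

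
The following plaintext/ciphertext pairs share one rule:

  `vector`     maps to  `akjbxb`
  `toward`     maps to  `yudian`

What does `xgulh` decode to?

sandy

Letter i (0-indexed) is shifted by i+5, so successive shifts are 5, 6, 7, ….
Reversing it on xgulh: x−5=s, g−6=a, u−7=n, l−8=d, h−9=y.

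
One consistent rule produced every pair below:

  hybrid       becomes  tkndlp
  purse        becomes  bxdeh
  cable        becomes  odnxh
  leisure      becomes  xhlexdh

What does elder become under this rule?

hxphd

Two shifts are in play — +3 for a/e/i/o/u, +12 for every other letter.
On elder: e(vowel)+3=h, l(cons)+12=x, d(cons)+12=p, e(vowel)+3=h, r(cons)+12=d.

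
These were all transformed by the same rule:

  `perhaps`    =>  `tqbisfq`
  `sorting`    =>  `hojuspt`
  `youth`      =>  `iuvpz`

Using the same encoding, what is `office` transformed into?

fdjggp

The output letters match the input read backwards, each shifted +1: perhaps reversed is spahrep. Two steps: reverse the string, then apply a Caesar shift of +1.
On office: reverse → eciffo; then shift: e+1=f, c+1=d, i+1=j, f+1=g, f+1=g, o+1=p.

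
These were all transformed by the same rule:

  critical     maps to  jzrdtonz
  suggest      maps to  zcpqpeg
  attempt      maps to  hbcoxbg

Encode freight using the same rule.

In critical: c→j is +7, r→z is +8, i→r is +9, t→d is +10 — the shift increases by 1 each position. Letter i (0-indexed) is shifted by i+7, so successive shifts are 7, 8, 9, ….
On freight: f+7=m, r+8=z, e+9=n, i+10=s, g+11=r, h+12=t, t+13=g.

mznsrtg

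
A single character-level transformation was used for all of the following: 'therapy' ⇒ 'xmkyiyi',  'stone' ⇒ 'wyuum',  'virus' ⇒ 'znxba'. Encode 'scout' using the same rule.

The shift increases by 1 at each position, starting from +4: 4, 5, 6, ….
On scout: s+4=w, c+5=h, o+6=u, u+7=b, t+8=b.

whubb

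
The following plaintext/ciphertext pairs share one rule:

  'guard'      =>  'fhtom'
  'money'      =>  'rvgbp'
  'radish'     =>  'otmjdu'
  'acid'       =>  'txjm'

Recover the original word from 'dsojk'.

strip

Treating letters as 0–25, the rule is x ↦ 15x + 19 (mod 26).
Decoding dsojk: d(3)→7·(3−19)≡18=s; s(18)→7·(18−19)≡19=t; o(14)→7·(14−19)≡17=r; j(9)→7·(9−19)≡8=i; k(10)→7·(10−19)≡15=p (all mod 26).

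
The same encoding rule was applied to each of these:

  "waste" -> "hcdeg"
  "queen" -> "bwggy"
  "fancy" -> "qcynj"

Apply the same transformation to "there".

The shift depends on letter class: consonant w→h is +11, but vowel a→c is +2. The rule splits by letter class: vowels +2, consonants +11.
On there: t(cons)+11=e, h(cons)+11=s, e(vowel)+2=g, r(cons)+11=c, e(vowel)+2=g.

esgcg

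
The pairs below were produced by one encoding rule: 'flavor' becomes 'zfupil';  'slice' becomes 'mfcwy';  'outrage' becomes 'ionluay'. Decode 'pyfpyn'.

velvet

Each letter is shifted forward by 20 in the alphabet (a Caesar shift of +20).
Decoding pyfpyn: p−20=v, y−20=e, f−20=l, p−20=v, y−20=e, n−20=t.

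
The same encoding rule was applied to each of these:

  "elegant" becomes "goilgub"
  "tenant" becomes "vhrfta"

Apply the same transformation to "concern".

errhkyv

In elegant: e→g is +2, l→o is +3, e→i is +4, g→l is +5 — the shift increases by 1 each position. Letter i (0-indexed) is shifted by i+2, so successive shifts are 2, 3, 4, ….
On concern: c+2=e, o+3=r, n+4=r, c+5=h, e+6=k, r+7=y, n+8=v.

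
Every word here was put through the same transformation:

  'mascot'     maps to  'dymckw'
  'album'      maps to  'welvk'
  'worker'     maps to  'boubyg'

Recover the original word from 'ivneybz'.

The output letters match the input read backwards, each shifted +10: mascot reversed is tocsam. The word is reversed, then every letter is shifted forward by 10.
Decoding ivneybz: shift back: i−10=y, v−10=l, n−10=d, e−10=u, y−10=o, b−10=r, z−10=p → ylduorp; then reverse → proudly.

proudly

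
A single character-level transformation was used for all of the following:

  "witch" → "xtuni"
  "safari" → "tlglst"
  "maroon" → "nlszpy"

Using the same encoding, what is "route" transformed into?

Shifts by position in witch: pos 0: w→x (+1), pos 1: i→t (+11), pos 2: t→u (+1), pos 3: c→n (+11) — repeating every 2. A repeating key of period 2 is used — shifts +1, +11 over and over.
On route: r+1=s, o+11=z, u+1=v, t+11=e, e+1=f.

szvef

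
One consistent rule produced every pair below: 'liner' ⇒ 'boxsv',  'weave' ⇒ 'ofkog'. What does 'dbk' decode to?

art

The output letters match the input read backwards, each shifted +10: liner reversed is renil. The word is reversed, then every letter is shifted forward by 10.
Decoding dbk: shift back: d−10=t, b−10=r, k−10=a → tra; then reverse → art.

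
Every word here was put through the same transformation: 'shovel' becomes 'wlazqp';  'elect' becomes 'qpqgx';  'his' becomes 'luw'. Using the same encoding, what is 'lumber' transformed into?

Vowels shift forward by 12 and consonants shift forward by 4.
Applying it to lumber: l(cons)+4=p, u(vowel)+12=g, m(cons)+4=q, b(cons)+4=f, e(vowel)+12=q, r(cons)+4=v.

pgqfqv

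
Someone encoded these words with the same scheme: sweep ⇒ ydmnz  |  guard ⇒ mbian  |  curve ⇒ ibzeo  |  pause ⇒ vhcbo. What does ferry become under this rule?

Letter i (0-indexed) is shifted by i+6, so successive shifts are 6, 7, 8, ….
On ferry: f+6=l, e+7=l, r+8=z, r+9=a, y+10=i.

llzai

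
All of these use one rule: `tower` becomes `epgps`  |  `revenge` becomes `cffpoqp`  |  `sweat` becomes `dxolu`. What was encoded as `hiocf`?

where

A repeating key of period 3 is used — shifts +11, +1, +10 over and over.
Decoding hiocf: h−11=w, i−1=h, o−10=e, c−11=r, f−1=e.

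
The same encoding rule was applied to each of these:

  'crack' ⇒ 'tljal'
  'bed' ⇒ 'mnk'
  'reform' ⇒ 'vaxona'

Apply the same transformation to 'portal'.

ujcaxy

The output letters match the input read backwards, each shifted +9: crack reversed is kcarc. The word is reversed, then every letter is shifted forward by 9.
On portal: reverse → latrop; then shift: l+9=u, a+9=j, t+9=c, r+9=a, o+9=x, p+9=y.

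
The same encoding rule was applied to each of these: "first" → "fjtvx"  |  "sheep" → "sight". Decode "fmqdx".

In first: f→f is +0, i→j is +1, r→t is +2, s→v is +3 — the shift increases by 1 each position. Letter i (0-indexed) is shifted by i+0, so successive shifts are 0, 1, 2, ….
Reversing it on fmqdx: f−0=f, m−1=l, q−2=o, d−3=a, x−4=t.

float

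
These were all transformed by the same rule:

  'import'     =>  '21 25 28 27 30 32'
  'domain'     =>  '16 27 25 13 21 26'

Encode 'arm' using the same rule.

i is letter #9 and maps to 21: an offset of 12. Letters become their 1-based position plus 12 (so a→13, b→14, …).
Applying it to arm: a=1→13, r=18→30, m=13→25.

13 30 25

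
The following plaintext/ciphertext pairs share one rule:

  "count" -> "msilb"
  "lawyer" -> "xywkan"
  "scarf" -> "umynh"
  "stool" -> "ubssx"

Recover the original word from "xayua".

lease

c(2)→m(12) and o(14)→s(18) fit y≡7x+24 (mod 26); the inverse of 7 mod 26 is 15. This is an affine cipher: with a=0,…,z=25, each position x becomes (7x+24) mod 26.
Decoding xayua: x(23)→15·(23−24)≡11=l; a(0)→15·(0−24)≡4=e; y(24)→15·(24−24)≡0=a; u(20)→15·(20−24)≡18=s; a(0)→15·(0−24)≡4=e (all mod 26).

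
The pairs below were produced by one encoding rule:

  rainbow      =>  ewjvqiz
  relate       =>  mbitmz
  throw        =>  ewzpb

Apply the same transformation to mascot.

The output letters match the input read backwards, each shifted +8: rainbow reversed is wobniar. Two steps: reverse the string, then apply a Caesar shift of +8.
For mascot: reverse → tocsam; then shift: t+8=b, o+8=w, c+8=k, s+8=a, a+8=i, m+8=u.

bwkaiu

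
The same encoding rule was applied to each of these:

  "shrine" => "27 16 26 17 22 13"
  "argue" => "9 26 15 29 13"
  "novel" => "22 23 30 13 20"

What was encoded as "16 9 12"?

had

s is letter #19 and maps to 27: an offset of 8. The number is (letter's place in the alphabet, a=1) + 8.
Decoding 16 9 12: 16→(16−8)÷1=8=h, 9→(9−8)÷1=1=a, 12→(12−8)÷1=4=d.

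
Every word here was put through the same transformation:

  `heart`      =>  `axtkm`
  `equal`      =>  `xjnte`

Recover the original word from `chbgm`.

Compare letters: h→a is +19, e→x is +19, a→t is +19 — a constant shift. Each letter is shifted forward by 19 in the alphabet (a Caesar shift of +19).
Undoing it on chbgm: c−19=j, h−19=o, b−19=i, g−19=n, m−19=t.

joint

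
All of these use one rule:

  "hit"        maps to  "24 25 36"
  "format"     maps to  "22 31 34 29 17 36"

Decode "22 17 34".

far

h is letter #8 and maps to 24: an offset of 16. The number is (letter's place in the alphabet, a=1) + 16.
Reversing it on 22 17 34: 22→(22−16)÷1=6=f, 17→(17−16)÷1=1=a, 34→(34−16)÷1=18=r.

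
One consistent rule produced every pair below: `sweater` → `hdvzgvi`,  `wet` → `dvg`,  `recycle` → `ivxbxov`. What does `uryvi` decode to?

Each pair mirrors across the alphabet (s↔h, w↔d, e↔v): positions sum to 25. Letters are reflected about the middle of the alphabet (position → 25−position): Atbash.
Undoing it on uryvi: u↔f, r↔i, y↔b, v↔e, i↔r.

fiber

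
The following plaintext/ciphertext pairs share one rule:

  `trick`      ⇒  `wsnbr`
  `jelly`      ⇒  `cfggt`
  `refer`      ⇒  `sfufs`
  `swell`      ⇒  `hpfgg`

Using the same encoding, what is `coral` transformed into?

bzsxg

t(19)→w(22) and r(17)→s(18) fit y≡15x+23 (mod 26); the inverse of 15 mod 26 is 7. Treating letters as 0–25, the rule is x ↦ 15x + 23 (mod 26).
On coral: c(2)→15·2+23≡1=b; o(14)→15·14+23≡25=z; r(17)→15·17+23≡18=s; a(0)→15·0+23≡23=x; l(11)→15·11+23≡6=g (all mod 26).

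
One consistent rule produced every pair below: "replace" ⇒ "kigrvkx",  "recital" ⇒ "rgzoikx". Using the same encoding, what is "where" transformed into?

The output letters match the input read backwards, each shifted +6: replace reversed is ecalper. The word is reversed, then every letter is shifted forward by 6.
For where: reverse → erehw; then shift: e+6=k, r+6=x, e+6=k, h+6=n, w+6=c.

kxknc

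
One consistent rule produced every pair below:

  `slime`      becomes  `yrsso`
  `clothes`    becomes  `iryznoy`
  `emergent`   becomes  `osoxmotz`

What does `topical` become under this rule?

zyvsikr

The shift depends on letter class: consonant s→y is +6, but vowel i→s is +10. The rule splits by letter class: vowels +10, consonants +6.
For topical: t(cons)+6=z, o(vowel)+10=y, p(cons)+6=v, i(vowel)+10=s, c(cons)+6=i, a(vowel)+10=k, l(cons)+6=r.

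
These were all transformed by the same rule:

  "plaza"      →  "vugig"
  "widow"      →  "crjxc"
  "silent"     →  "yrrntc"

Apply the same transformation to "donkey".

A repeating key of period 2 is used — shifts +6, +9 over and over.
On donkey: d+6=j, o+9=x, n+6=t, k+9=t, e+6=k, y+9=h.

jxttkh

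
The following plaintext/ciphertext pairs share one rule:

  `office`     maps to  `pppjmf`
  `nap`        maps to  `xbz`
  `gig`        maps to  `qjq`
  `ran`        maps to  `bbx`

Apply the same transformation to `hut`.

rvd

Vowels shift forward by 1 and consonants shift forward by 10.
For hut: h(cons)+10=r, u(vowel)+1=v, t(cons)+10=d.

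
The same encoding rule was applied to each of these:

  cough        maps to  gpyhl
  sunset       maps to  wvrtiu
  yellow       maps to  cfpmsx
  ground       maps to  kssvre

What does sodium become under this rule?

wphjyn

It's a Vigenère-style cipher with numeric key [4,1]: position i shifts by key[i mod 2].
Applying it to sodium: s+4=w, o+1=p, d+4=h, i+1=j, u+4=y, m+1=n.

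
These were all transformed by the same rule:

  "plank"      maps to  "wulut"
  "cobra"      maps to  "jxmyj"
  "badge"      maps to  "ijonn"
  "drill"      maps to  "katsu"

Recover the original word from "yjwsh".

Shifts by position in plank: pos 0: p→w (+7), pos 1: l→u (+9), pos 2: a→l (+11), pos 3: n→u (+7), pos 4: k→t (+9) — repeating every 3. A repeating key of period 3 is used — shifts +7, +9, +11 over and over.
Decoding yjwsh: y−7=r, j−9=a, w−11=l, s−7=l, h−9=y.

rally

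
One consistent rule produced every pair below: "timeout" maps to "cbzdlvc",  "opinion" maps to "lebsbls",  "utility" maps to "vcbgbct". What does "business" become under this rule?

yvjbsdjj

t(19)→c(2) and i(8)→b(1) fit y≡19x+5 (mod 26); the inverse of 19 mod 26 is 11. Treating letters as 0–25, the rule is x ↦ 19x + 5 (mod 26).
On business: b(1)→19·1+5≡24=y; u(20)→19·20+5≡21=v; s(18)→19·18+5≡9=j; i(8)→19·8+5≡1=b; n(13)→19·13+5≡18=s; e(4)→19·4+5≡3=d; s(18)→19·18+5≡9=j; s(18)→19·18+5≡9=j (all mod 26).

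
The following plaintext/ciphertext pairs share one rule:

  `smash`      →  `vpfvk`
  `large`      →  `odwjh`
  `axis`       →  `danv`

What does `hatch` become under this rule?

Shifts by position in smash: pos 0: s→v (+3), pos 1: m→p (+3), pos 2: a→f (+5), pos 3: s→v (+3), pos 4: h→k (+3) — repeating every 3. It's a Vigenère-style cipher with numeric key [3,3,5]: position i shifts by key[i mod 3].
Applying it to hatch: h+3=k, a+3=d, t+5=y, c+3=f, h+3=k.

kdyfk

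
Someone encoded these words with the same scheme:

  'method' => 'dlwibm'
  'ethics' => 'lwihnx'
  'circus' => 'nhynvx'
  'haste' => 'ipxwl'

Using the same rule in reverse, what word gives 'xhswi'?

sixth

m(12)→d(3) and e(4)→l(11) fit y≡25x+15 (mod 26); the inverse of 25 mod 26 is 25. Treating letters as 0–25, the rule is x ↦ 25x + 15 (mod 26).
Reversing it on xhswi: x(23)→25·(23−15)≡18=s; h(7)→25·(7−15)≡8=i; s(18)→25·(18−15)≡23=x; w(22)→25·(22−15)≡19=t; i(8)→25·(8−15)≡7=h (all mod 26).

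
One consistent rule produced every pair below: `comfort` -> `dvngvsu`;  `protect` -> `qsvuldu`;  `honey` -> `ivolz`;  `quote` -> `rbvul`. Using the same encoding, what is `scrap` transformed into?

tdshq

Two shifts are in play — +7 for a/e/i/o/u, +1 for every other letter.
On scrap: s(cons)+1=t, c(cons)+1=d, r(cons)+1=s, a(vowel)+7=h, p(cons)+1=q.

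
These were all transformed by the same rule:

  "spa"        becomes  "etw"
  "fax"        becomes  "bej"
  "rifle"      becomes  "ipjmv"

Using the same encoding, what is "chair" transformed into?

vmelg

The output letters match the input read backwards, each shifted +4: spa reversed is aps. Two steps: reverse the string, then apply a Caesar shift of +4.
Applying it to chair: reverse → riahc; then shift: r+4=v, i+4=m, a+4=e, h+4=l, c+4=g.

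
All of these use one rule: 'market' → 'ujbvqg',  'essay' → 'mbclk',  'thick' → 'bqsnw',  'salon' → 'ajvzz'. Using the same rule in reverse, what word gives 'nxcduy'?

fossil

In market: m→u is +8, a→j is +9, r→b is +10, k→v is +11 — the shift increases by 1 each position. Letter i (0-indexed) is shifted by i+8, so successive shifts are 8, 9, 10, ….
Decoding nxcduy: n−8=f, x−9=o, c−10=s, d−11=s, u−12=i, y−13=l.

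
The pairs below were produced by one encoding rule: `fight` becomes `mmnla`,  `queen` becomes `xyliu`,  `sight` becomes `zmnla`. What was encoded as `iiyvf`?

Shifts by position in fight: pos 0: f→m (+7), pos 1: i→m (+4), pos 2: g→n (+7), pos 3: h→l (+4) — repeating every 2. It's a Vigenère-style cipher with numeric key [7,4]: position i shifts by key[i mod 2].
Reversing it on iiyvf: i−7=b, i−4=e, y−7=r, v−4=r, f−7=y.

berry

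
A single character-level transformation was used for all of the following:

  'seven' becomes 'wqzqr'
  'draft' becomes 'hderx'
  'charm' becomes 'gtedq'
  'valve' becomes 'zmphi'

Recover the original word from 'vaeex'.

Shifts by position in seven: pos 0: s→w (+4), pos 1: e→q (+12), pos 2: v→z (+4), pos 3: e→q (+12) — repeating every 2. A repeating key of period 2 is used — shifts +4, +12 over and over.
Reversing it on vaeex: v−4=r, a−12=o, e−4=a, e−12=s, x−4=t.

roast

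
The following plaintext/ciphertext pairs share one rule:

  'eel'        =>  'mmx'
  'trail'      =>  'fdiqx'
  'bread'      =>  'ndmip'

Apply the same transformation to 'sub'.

ecn

The shift depends on letter class: consonant l→x is +12, but vowel e→m is +8. Vowels shift forward by 8 and consonants shift forward by 12.
For sub: s(cons)+12=e, u(vowel)+8=c, b(cons)+12=n.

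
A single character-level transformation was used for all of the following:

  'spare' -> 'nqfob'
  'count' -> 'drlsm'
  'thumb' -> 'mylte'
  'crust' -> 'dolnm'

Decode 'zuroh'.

glory

s(18)→n(13) and p(15)→q(16) fit y≡25x+5 (mod 26); the inverse of 25 mod 26 is 25. Each letter's alphabet position (a=0..z=25) is mapped through 25·x+5 mod 26 — an affine cipher.
Decoding zuroh: z(25)→25·(25−5)≡6=g; u(20)→25·(20−5)≡11=l; r(17)→25·(17−5)≡14=o; o(14)→25·(14−5)≡17=r; h(7)→25·(7−5)≡24=y (all mod 26).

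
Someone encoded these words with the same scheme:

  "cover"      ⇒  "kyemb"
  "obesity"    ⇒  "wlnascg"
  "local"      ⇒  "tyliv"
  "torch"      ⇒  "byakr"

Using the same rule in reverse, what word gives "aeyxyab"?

The shifts repeat in a cycle of length 3: positions 0,1,… shift by +8, +10, +9, then the pattern repeats.
Reversing it on aeyxyab: a−8=s, e−10=u, y−9=p, x−8=p, y−10=o, a−9=r, b−8=t.

support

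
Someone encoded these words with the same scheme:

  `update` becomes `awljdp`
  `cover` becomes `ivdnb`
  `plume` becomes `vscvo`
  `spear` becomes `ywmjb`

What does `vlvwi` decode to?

penny

Letter i (0-indexed) is shifted by i+6, so successive shifts are 6, 7, 8, ….
Reversing it on vlvwi: v−6=p, l−7=e, v−8=n, w−9=n, i−10=y.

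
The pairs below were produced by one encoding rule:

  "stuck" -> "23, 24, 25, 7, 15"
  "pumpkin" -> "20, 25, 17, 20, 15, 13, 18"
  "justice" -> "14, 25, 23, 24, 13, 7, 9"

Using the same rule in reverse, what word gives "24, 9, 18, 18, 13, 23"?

tennis

s is letter #19 and maps to 23: an offset of 4. Letters become their 1-based position plus 4 (so a→5, b→6, …).
Reversing it on 24, 9, 18, 18, 13, 23: 24→(24−4)÷1=20=t, 9→(9−4)÷1=5=e, 18→(18−4)÷1=14=n, 18→(18−4)÷1=14=n, 13→(13−4)÷1=9=i, 23→(23−4)÷1=19=s.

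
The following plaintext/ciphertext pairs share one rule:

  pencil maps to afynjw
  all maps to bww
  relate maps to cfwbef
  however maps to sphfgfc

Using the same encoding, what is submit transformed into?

The shift depends on letter class: consonant p→a is +11, but vowel e→f is +1. The rule splits by letter class: vowels +1, consonants +11.
Applying it to submit: s(cons)+11=d, u(vowel)+1=v, b(cons)+11=m, m(cons)+11=x, i(vowel)+1=j, t(cons)+11=e.

dvmxje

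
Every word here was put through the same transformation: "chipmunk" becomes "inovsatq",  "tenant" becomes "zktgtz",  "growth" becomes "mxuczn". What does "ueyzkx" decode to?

Compare letters: c→i is +6, h→n is +6, i→o is +6 — a constant shift. It's a constant shift of +6 (ROT6).
Reversing it on ueyzkx: u−6=o, e−6=y, y−6=s, z−6=t, k−6=e, x−6=r.

oyster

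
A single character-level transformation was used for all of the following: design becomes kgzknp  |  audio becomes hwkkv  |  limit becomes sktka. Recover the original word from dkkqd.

Shifts by position in design: pos 0: d→k (+7), pos 1: e→g (+2), pos 2: s→z (+7), pos 3: i→k (+2) — repeating every 2. It's a Vigenère-style cipher with numeric key [7,2]: position i shifts by key[i mod 2].
Undoing it on dkkqd: d−7=w, k−2=i, k−7=d, q−2=o, d−7=w.

widow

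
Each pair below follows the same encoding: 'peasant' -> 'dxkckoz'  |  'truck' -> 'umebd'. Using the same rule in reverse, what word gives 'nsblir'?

The output letters match the input read backwards, each shifted +10: peasant reversed is tnasaep. The word is reversed, then every letter is shifted forward by 10.
Decoding nsblir: shift back: n−10=d, s−10=i, b−10=r, l−10=b, i−10=y, r−10=h → dirbyh; then reverse → hybrid.

hybrid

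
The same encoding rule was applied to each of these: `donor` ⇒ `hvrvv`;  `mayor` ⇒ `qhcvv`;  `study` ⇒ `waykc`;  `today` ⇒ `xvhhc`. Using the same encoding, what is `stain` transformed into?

waepr

The shifts repeat in a cycle of length 2: positions 0,1,… shift by +4, +7, then the pattern repeats.
For stain: s+4=w, t+7=a, a+4=e, i+7=p, n+4=r.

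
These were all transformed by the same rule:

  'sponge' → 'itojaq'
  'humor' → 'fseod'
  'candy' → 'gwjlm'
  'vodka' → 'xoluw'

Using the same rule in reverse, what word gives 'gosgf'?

couch

s(18)→i(8) and p(15)→t(19) fit y≡5x+22 (mod 26); the inverse of 5 mod 26 is 21. Each letter's alphabet position (a=0..z=25) is mapped through 5·x+22 mod 26 — an affine cipher.
Undoing it on gosgf: g(6)→21·(6−22)≡2=c; o(14)→21·(14−22)≡14=o; s(18)→21·(18−22)≡20=u; g(6)→21·(6−22)≡2=c; f(5)→21·(5−22)≡7=h (all mod 26).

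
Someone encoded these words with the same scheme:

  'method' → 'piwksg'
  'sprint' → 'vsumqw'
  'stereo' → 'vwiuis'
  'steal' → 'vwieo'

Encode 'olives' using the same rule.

somyiv

The shift depends on letter class: consonant m→p is +3, but vowel e→i is +4. Vowels shift forward by 4 and consonants shift forward by 3.
Applying it to olives: o(vowel)+4=s, l(cons)+3=o, i(vowel)+4=m, v(cons)+3=y, e(vowel)+4=i, s(cons)+3=v.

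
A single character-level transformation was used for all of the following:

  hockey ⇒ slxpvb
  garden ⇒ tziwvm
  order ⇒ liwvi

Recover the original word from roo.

Each pair mirrors across the alphabet (h↔s, o↔l, c↔x): positions sum to 25. This is the alphabet-reversal cipher (Atbash): a becomes z, b becomes y, etc.
Reversing it on roo: r↔i, o↔l, o↔l.

ill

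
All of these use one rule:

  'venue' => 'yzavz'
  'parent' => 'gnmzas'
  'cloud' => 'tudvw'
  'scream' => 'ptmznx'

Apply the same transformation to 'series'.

v(21)→y(24) and e(4)→z(25) fit y≡3x+13 (mod 26); the inverse of 3 mod 26 is 9. Treating letters as 0–25, the rule is x ↦ 3x + 13 (mod 26).
Applying it to series: s(18)→3·18+13≡15=p; e(4)→3·4+13≡25=z; r(17)→3·17+13≡12=m; i(8)→3·8+13≡11=l; e(4)→3·4+13≡25=z; s(18)→3·18+13≡15=p (all mod 26).

pzmlzp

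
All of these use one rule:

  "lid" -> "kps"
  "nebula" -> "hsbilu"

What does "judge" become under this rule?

Two steps: reverse the string, then apply a Caesar shift of +7.
Applying it to judge: reverse → egduj; then shift: e+7=l, g+7=n, d+7=k, u+7=b, j+7=q.

lnkbq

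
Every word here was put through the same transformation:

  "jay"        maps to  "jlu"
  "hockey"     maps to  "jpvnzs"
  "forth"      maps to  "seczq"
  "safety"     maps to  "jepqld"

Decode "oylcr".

The word is reversed, then every letter is shifted forward by 11.
Reversing it on oylcr: shift back: o−11=d, y−11=n, l−11=a, c−11=r, r−11=g → dnarg; then reverse → grand.

grand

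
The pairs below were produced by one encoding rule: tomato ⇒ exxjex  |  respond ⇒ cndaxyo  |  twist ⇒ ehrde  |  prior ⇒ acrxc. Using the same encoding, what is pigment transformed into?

arrxnye

The shift depends on letter class: consonant t→e is +11, but vowel o→x is +9. Vowels shift forward by 9 and consonants shift forward by 11.
On pigment: p(cons)+11=a, i(vowel)+9=r, g(cons)+11=r, m(cons)+11=x, e(vowel)+9=n, n(cons)+11=y, t(cons)+11=e.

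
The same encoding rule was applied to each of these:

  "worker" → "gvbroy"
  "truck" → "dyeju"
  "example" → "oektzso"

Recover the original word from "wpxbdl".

minute

It's a Vigenère-style cipher with numeric key [10,7]: position i shifts by key[i mod 2].
Reversing it on wpxbdl: w−10=m, p−7=i, x−10=n, b−7=u, d−10=t, l−7=e.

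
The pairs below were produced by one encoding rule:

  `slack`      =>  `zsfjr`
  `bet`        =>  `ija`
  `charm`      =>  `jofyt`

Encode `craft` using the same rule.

jyfma

The shift depends on letter class: consonant s→z is +7, but vowel a→f is +5. Two shifts are in play — +5 for a/e/i/o/u, +7 for every other letter.
For craft: c(cons)+7=j, r(cons)+7=y, a(vowel)+5=f, f(cons)+7=m, t(cons)+7=a.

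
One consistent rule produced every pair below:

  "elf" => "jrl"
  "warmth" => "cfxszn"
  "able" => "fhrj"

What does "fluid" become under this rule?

The shift depends on letter class: consonant l→r is +6, but vowel e→j is +5. Two shifts are in play — +5 for a/e/i/o/u, +6 for every other letter.
For fluid: f(cons)+6=l, l(cons)+6=r, u(vowel)+5=z, i(vowel)+5=n, d(cons)+6=j.

lrznj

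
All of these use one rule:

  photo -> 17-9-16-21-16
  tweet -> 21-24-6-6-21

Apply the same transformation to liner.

Letters become their 1-based position plus 1 (so a→2, b→3, …).
On liner: l=12→13, i=9→10, n=14→15, e=5→6, r=18→19.

13-10-15-6-19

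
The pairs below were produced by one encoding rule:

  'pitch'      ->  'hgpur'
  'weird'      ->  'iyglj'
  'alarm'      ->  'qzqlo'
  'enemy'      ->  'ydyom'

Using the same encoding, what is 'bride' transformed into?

flgjy

This is an affine cipher: with a=0,…,z=25, each position x becomes (15x+16) mod 26.
Applying it to bride: b(1)→15·1+16≡5=f; r(17)→15·17+16≡11=l; i(8)→15·8+16≡6=g; d(3)→15·3+16≡9=j; e(4)→15·4+16≡24=y (all mod 26).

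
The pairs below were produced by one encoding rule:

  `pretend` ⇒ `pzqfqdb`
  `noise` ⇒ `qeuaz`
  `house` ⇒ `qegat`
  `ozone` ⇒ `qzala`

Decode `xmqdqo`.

The output letters match the input read backwards, each shifted +12: pretend reversed is dneterp. Two steps: reverse the string, then apply a Caesar shift of +12.
Undoing it on xmqdqo: shift back: x−12=l, m−12=a, q−12=e, d−12=r, q−12=e, o−12=c → laerec; then reverse → cereal.

cereal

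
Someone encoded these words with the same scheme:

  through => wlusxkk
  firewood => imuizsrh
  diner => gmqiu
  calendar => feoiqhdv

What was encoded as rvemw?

Shifts by position in through: pos 0: t→w (+3), pos 1: h→l (+4), pos 2: r→u (+3), pos 3: o→s (+4) — repeating every 2. A repeating key of period 2 is used — shifts +3, +4 over and over.
Reversing it on rvemw: r−3=o, v−4=r, e−3=b, m−4=i, w−3=t.

orbit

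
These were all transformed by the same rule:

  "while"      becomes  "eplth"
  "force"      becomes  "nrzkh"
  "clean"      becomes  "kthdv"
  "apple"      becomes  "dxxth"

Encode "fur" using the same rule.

The shift depends on letter class: consonant w→e is +8, but vowel i→l is +3. Two shifts are in play — +3 for a/e/i/o/u, +8 for every other letter.
For fur: f(cons)+8=n, u(vowel)+3=x, r(cons)+8=z.

nxz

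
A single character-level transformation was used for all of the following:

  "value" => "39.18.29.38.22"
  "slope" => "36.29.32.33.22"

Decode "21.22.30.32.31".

v is letter #22 and maps to 39: an offset of 17. The number is (letter's place in the alphabet, a=1) + 17.
Reversing it on 21.22.30.32.31: 21→(21−17)÷1=4=d, 22→(22−17)÷1=5=e, 30→(30−17)÷1=13=m, 32→(32−17)÷1=15=o, 31→(31−17)÷1=14=n.

demon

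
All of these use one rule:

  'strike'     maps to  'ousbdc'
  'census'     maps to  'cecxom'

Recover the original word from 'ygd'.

two

The output letters match the input read backwards, each shifted +10: strike reversed is ekirts. Read the word backwards and shift each letter +10.
Reversing it on ygd: shift back: y−10=o, g−10=w, d−10=t → owt; then reverse → two.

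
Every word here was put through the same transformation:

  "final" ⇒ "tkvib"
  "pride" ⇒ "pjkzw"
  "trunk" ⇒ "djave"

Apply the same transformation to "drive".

f(5)→t(19) and i(8)→k(10) fit y≡23x+8 (mod 26); the inverse of 23 mod 26 is 17. This is an affine cipher: with a=0,…,z=25, each position x becomes (23x+8) mod 26.
Applying it to drive: d(3)→23·3+8≡25=z; r(17)→23·17+8≡9=j; i(8)→23·8+8≡10=k; v(21)→23·21+8≡23=x; e(4)→23·4+8≡22=w (all mod 26).

zjkxw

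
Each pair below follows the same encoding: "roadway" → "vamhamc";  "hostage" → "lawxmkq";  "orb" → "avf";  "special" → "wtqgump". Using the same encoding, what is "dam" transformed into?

The shift depends on letter class: consonant r→v is +4, but vowel o→a is +12. Vowels shift forward by 12 and consonants shift forward by 4.
Applying it to dam: d(cons)+4=h, a(vowel)+12=m, m(cons)+4=q.

hmq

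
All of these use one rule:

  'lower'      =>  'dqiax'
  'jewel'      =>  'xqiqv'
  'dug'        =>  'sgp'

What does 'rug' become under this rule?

The output letters match the input read backwards, each shifted +12: lower reversed is rewol. The word is reversed, then every letter is shifted forward by 12.
Applying it to rug: reverse → gur; then shift: g+12=s, u+12=g, r+12=d.

sgd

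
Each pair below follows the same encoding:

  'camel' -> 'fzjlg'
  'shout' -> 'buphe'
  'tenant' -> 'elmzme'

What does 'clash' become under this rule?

fgzbu

Treating letters as 0–25, the rule is x ↦ 3x + 25 (mod 26).
On clash: c(2)→3·2+25≡5=f; l(11)→3·11+25≡6=g; a(0)→3·0+25≡25=z; s(18)→3·18+25≡1=b; h(7)→3·7+25≡20=u (all mod 26).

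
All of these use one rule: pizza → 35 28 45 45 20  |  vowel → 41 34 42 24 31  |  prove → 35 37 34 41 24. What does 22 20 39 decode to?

cat

p is letter #16 and maps to 35: an offset of 19. Each letter is replaced by its alphabet position (a=1..z=26) + 19.
Undoing it on 22 20 39: 22→(22−19)÷1=3=c, 20→(20−19)÷1=1=a, 39→(39−19)÷1=20=t.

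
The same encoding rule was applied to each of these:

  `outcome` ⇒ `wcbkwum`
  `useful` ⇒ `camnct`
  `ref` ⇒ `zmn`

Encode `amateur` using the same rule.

Compare letters: o→w is +8, u→c is +8, t→b is +8 — a constant shift. Every letter moves 8 places later in the alphabet, wrapping around z→a.
Applying it to amateur: a+8=i, m+8=u, a+8=i, t+8=b, e+8=m, u+8=c, r+8=z.

iuibmcz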